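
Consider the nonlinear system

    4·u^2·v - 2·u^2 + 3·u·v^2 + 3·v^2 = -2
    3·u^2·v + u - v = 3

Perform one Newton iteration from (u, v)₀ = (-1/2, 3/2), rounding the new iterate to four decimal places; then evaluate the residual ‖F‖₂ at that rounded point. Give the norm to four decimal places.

At (-1/2, 3/2): F = (6.3750, -3.8750).
Jacobian J = [[8·u·v - 4·u + 3·v^2, 4·u^2 + 6·u·v + 6·v], [6·u·v + 1, 3·u^2 - 1]].
At the point, J = [[2.7500, 5.5000], [-3.5000, -0.2500]] (det J = 18.5625).
Solving J·Δ = −F gives Δ = (-1.0623, -0.6279).
Then the next iterate is (u, v)₁ = (-1.5623, 0.8721).
Re-evaluating at (-1.5623, 0.8721): F = (4.349873, 0.951416), so ‖F‖₂ = 4.4527.

4.4527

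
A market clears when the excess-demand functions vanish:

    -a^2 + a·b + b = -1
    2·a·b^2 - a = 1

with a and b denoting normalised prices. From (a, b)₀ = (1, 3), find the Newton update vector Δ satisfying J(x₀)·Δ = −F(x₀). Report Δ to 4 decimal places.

At (1, 3): F = (6.0000, 16.0000).
Jacobian J = [[-2·a + b, a + 1], [2·b^2 - 1, 4·a·b]].
At the point, J = [[1.0000, 2.0000], [17.0000, 12.0000]] (det J = -22.0000).
Solving J·Δ = −F gives Δ = (1.8182, -3.9091).

(1.8182, -3.9091)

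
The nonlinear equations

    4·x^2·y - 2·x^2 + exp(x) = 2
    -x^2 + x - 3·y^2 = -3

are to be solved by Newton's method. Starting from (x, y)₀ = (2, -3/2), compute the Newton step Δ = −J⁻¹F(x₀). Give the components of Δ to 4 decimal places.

(-0.8501, 0.3555)

At (2, -3/2): F = (-26.610944, -5.7500).
Jacobian J = [[8·x·y - 4·x + exp(x), 4·x^2], [-2·x + 1, -6·y]].
At the point, J = [[-24.610944, 16.0000], [-3.0000, 9.0000]] (det J = -173.498495).
Solving J·Δ = −F gives Δ = (-0.8501, 0.3555).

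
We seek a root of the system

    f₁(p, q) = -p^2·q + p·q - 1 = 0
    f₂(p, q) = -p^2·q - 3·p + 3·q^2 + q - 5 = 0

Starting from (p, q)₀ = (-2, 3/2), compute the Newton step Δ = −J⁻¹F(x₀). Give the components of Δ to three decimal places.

(0.643, -0.863)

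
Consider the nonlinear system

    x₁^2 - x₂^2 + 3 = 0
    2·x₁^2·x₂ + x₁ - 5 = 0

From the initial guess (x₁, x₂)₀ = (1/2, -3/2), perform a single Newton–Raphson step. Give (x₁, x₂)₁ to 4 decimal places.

At (1/2, -3/2): F = (1.0000, -5.2500).
Jacobian J = [[2·x₁, -2·x₂], [4·x₁·x₂ + 1, 2·x₁^2]].
At the point, J = [[1.0000, 3.0000], [-2.0000, 0.5000]] (det J = 6.5000).
Solving J·Δ = −F gives Δ = (-2.5000, 0.5000).
Then the next iterate is (x₁, x₂)₁ = (-2.0000, -1.0000).

(-2.0000, -1.0000)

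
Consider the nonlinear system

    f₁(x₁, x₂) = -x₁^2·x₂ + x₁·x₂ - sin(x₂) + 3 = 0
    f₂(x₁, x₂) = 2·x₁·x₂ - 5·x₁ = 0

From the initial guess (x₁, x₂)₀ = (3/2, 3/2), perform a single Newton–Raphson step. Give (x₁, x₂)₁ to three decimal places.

(1.516, 2.511)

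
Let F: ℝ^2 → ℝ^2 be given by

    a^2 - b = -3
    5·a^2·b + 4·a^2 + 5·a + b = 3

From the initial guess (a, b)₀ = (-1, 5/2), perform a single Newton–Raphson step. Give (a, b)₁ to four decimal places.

At (-1, 5/2): F = (1.5000, 11.0000).
Jacobian J = [[2·a, -1], [10·a·b + 8·a + 5, 5·a^2 + 1]].
At the point, J = [[-2.0000, -1.0000], [-28.0000, 6.0000]] (det J = -40.0000).
Solving J·Δ = −F gives Δ = (0.5000, 0.5000).
Then the next iterate is (a, b)₁ = (-0.5000, 3.0000).

(-0.5000, 3.0000)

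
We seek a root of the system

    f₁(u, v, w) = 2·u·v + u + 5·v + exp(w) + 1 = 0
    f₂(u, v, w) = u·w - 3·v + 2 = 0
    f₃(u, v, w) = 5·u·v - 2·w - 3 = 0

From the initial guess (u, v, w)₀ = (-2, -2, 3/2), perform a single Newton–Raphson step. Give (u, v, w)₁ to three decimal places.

At (-2, -2, 3/2): F = (1.48169, 5.000, 14.000).
Jacobian J = [[2·v + 1, 2·u + 5, exp(w)], [w, -3, u], [5·v, 5·u, -2]].
At the point, J = [[-3.000, 1.000, 4.48169], [1.500, -3.000, -2.000], [-10.000, -10.000, -2.000]] (det J = -136.67601).
Solving J·Δ = −F gives Δ = (-0.546, 2.182, -1.183).
Then the next iterate is (u, v, w)₁ = (-2.546, 0.182, 0.317).

(-2.546, 0.182, 0.317)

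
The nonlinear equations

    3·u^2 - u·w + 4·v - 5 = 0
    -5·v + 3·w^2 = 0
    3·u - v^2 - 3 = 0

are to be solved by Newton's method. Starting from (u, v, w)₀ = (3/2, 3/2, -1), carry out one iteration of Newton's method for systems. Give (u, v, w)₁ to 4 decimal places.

(0.9057, 0.6557, -1.0464)

At (3/2, 3/2, -1): F = (9.2500, -4.5000, -0.7500).
Jacobian J = [[6·u - w, 4, -u], [0, -5, 6·w], [3, -2·v, 0]].
At the point, J = [[10.0000, 4.0000, -1.5000], [0.0000, -5.0000, -6.0000], [3.0000, -3.0000, 0.0000]] (det J = -274.5000).
Solving J·Δ = −F gives Δ = (-0.5943, -0.8443, -0.0464).
Then the next iterate is (u, v, w)₁ = (0.9057, 0.6557, -1.0464).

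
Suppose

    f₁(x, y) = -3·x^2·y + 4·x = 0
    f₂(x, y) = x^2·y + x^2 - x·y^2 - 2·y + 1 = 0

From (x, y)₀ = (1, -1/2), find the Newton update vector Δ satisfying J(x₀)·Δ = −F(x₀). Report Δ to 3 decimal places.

(-3.000, -5.167)

At (1, -1/2): F = (5.500, 2.250).
Jacobian J = [[-6·x·y + 4, -3·x^2], [2·x·y + 2·x - y^2, x^2 - 2·x·y - 2]].
At the point, J = [[7.000, -3.000], [0.750, 0.000]] (det J = 2.250).
Solving J·Δ = −F gives Δ = (-3.000, -5.167).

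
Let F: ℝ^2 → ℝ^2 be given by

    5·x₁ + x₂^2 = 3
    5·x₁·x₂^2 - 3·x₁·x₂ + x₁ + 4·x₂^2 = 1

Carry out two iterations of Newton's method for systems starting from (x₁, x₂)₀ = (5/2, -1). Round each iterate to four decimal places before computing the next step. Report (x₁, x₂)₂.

At (5/2, -1): F = (10.5000, 25.5000).
Jacobian J = [[5, 2·x₂], [5·x₂^2 - 3·x₂ + 1, 10·x₁·x₂ - 3·x₁ + 8·x₂]].
At the point, J = [[5.0000, -2.0000], [9.0000, -40.5000]] (det J = -184.5000).
Solving J·Δ = −F gives Δ = (-2.0285, 0.1789).
Then the next iterate is (x₁, x₂)₁ = (0.4715, -0.8211).
Round to (0.4715, -0.8211) and repeat: F = (0.031705, 4.919206), J = [[5.0000, -1.6422], [6.834326, -11.854787]].
Δ = (0.1603, 0.5074), so (x₁, x₂)₂ = (0.6318, -0.3137).

(0.6318, -0.3137)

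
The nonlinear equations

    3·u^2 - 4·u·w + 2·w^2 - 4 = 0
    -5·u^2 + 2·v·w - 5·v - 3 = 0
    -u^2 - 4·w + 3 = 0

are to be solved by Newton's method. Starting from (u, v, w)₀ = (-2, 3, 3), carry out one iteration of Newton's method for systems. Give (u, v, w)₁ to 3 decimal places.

At (-2, 3, 3): F = (50.000, -20.000, -13.000).
Jacobian J = [[6·u - 4·w, 0, -4·u + 4·w], [-10·u, 2·w - 5, 2·v], [-2·u, 0, -4]].
At the point, J = [[-24.000, 0.000, 20.000], [20.000, 1.000, 6.000], [4.000, 0.000, -4.000]] (det J = 16.000).
Solving J·Δ = −F gives Δ = (-3.750, 137.000, -7.000).
Then the next iterate is (u, v, w)₁ = (-5.750, 140.000, -4.000).

(-5.750, 140.000, -4.000)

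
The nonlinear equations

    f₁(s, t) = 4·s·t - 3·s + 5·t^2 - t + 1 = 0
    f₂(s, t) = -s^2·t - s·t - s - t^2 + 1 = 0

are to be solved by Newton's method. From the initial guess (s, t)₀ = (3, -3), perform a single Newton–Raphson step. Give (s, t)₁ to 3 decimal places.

(2.040, -2.032)

At (3, -3): F = (4.000, 25.000).
Jacobian J = [[4·t - 3, 4·s + 10·t - 1], [-2·s·t - t - 1, -s^2 - s - 2·t]].
At the point, J = [[-15.000, -19.000], [20.000, -6.000]] (det J = 470.000).
Solving J·Δ = −F gives Δ = (-0.960, 0.968).
Then the next iterate is (s, t)₁ = (2.040, -2.032).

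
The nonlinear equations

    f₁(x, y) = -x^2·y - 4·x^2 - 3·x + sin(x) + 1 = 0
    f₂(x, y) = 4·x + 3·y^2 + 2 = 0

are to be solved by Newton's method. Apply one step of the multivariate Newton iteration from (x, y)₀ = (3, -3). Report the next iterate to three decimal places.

(-0.116, -1.415)

At (3, -3): F = (-16.85888, 41.000).
Jacobian J = [[-2·x·y - 8·x + cos(x) - 3, -x^2], [4, 6·y]].
At the point, J = [[-9.98999, -9.000], [4.000, -18.000]] (det J = 215.81986).
Solving J·Δ = −F gives Δ = (-3.116, 1.585).
Then the next iterate is (x, y)₁ = (-0.116, -1.415).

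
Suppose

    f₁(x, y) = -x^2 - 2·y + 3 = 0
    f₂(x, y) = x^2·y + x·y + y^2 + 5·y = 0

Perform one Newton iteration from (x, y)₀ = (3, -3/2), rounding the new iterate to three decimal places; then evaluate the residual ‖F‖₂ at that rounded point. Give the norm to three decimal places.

At (3, -3/2): F = (-3.000, -23.250).
Jacobian J = [[-2·x, -2], [2·x·y + y, x^2 + x + 2·y + 5]].
At the point, J = [[-6.000, -2.000], [-10.500, 14.000]] (det J = -105.000).
Solving J·Δ = −F gives Δ = (-0.843, 1.029).
Then the next iterate is (x, y)₁ = (2.157, -0.471).
Re-evaluating at (2.157, -0.471): F = (-0.71065, -5.34050), so ‖F‖₂ = 5.388.

5.388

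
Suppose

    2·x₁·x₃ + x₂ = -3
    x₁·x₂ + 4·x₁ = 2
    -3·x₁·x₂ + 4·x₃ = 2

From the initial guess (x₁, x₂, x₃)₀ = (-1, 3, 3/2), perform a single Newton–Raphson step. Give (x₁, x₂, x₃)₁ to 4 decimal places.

(-0.1875, -0.3125, 2.5625)

At (-1, 3, 3/2): F = (3.0000, -9.0000, 13.0000).
Jacobian J = [[2·x₃, 1, 2·x₁], [x₂ + 4, x₁, 0], [-3·x₂, -3·x₁, 4]].
At the point, J = [[3.0000, 1.0000, -2.0000], [7.0000, -1.0000, 0.0000], [-9.0000, 3.0000, 4.0000]] (det J = -64.0000).
Solving J·Δ = −F gives Δ = (0.8125, -3.3125, 1.0625).
Then the next iterate is (x₁, x₂, x₃)₁ = (-0.1875, -0.3125, 2.5625).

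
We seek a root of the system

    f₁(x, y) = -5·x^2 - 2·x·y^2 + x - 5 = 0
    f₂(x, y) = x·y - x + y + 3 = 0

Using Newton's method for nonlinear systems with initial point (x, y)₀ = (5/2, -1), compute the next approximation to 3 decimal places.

(1.012, -0.993)

At (5/2, -1): F = (-38.750, -3.000).
Jacobian J = [[-10·x - 2·y^2 + 1, -4·x·y], [y - 1, x + 1]].
At the point, J = [[-26.000, 10.000], [-2.000, 3.500]] (det J = -71.000).
Solving J·Δ = −F gives Δ = (-1.488, 0.007).
Then the next iterate is (x, y)₁ = (1.012, -0.993).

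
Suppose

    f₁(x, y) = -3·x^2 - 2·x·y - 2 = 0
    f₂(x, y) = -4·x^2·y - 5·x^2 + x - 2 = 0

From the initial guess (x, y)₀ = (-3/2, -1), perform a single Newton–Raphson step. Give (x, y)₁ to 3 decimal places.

(-0.392, -1.146)

At (-3/2, -1): F = (-11.750, -5.750).
Jacobian J = [[-6·x - 2·y, -2·x], [-8·x·y - 10·x + 1, -4·x^2]].
At the point, J = [[11.000, 3.000], [4.000, -9.000]] (det J = -111.000).
Solving J·Δ = −F gives Δ = (1.108, -0.146).
Then the next iterate is (x, y)₁ = (-0.392, -1.146).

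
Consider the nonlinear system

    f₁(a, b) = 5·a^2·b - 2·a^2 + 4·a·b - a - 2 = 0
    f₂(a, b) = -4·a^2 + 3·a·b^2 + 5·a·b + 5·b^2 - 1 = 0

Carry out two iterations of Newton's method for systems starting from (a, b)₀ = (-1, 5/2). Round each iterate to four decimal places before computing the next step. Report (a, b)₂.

At (-1, 5/2): F = (-0.5000, -5.0000).
Jacobian J = [[10·a·b - 4·a + 4·b - 1, 5·a^2 + 4·a], [-8·a + 3·b^2 + 5·b, 6·a·b + 5·a + 10·b]].
At the point, J = [[-12.0000, 1.0000], [39.2500, 5.0000]] (det J = -99.2500).
Solving J·Δ = −F gives Δ = (0.0252, 0.8023).
Then the next iterate is (a, b)₁ = (-0.9748, 3.3023).
Round to (-0.9748, 3.3023) and repeat: F = (-0.112192, 1.738452), J = [[-16.082420, 0.851975], [57.025456, 8.834508]].
Δ = (-0.0130, -0.1131), so (a, b)₂ = (-0.9878, 3.1892).

(-0.9878, 3.1892)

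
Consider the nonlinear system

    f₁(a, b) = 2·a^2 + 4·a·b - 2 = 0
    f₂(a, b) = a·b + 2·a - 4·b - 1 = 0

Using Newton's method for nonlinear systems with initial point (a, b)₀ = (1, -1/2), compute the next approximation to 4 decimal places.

At (1, -1/2): F = (-2.0000, 2.5000).
Jacobian J = [[4·a + 4·b, 4·a], [b + 2, a - 4]].
At the point, J = [[2.0000, 4.0000], [1.5000, -3.0000]] (det J = -12.0000).
Solving J·Δ = −F gives Δ = (-0.3333, 0.6667).
Then the next iterate is (a, b)₁ = (0.6667, 0.1667).

(0.6667, 0.1667)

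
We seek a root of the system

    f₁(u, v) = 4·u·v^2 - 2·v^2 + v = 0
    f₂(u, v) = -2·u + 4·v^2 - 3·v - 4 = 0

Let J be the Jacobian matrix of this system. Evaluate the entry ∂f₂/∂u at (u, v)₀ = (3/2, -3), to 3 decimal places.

∂f₂/∂u = -2.
At (3/2, -3) this is -2.000.

-2.000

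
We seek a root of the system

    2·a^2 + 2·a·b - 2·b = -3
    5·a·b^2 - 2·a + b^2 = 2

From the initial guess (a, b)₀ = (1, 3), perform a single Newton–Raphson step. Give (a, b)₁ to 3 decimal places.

At (1, 3): F = (5.000, 50.000).
Jacobian J = [[4·a + 2·b, 2·a - 2], [5·b^2 - 2, 10·a·b + 2·b]].
At the point, J = [[10.000, 0.000], [43.000, 36.000]] (det J = 360.000).
Solving J·Δ = −F gives Δ = (-0.500, -0.792).
Then the next iterate is (a, b)₁ = (0.500, 2.208).

(0.500, 2.208)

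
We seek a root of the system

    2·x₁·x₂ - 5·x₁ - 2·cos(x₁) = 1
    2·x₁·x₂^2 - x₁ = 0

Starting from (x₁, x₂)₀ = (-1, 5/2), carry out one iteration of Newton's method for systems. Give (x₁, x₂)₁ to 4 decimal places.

(-0.9449, 1.4133)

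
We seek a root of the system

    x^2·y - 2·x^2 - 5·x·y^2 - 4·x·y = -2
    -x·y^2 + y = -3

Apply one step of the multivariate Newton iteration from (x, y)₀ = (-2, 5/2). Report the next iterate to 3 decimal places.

(-3.864, -0.195)

At (-2, 5/2): F = (86.500, 18.000).
Jacobian J = [[2·x·y - 4·x - 5·y^2 - 4·y, x^2 - 10·x·y - 4·x], [-y^2, -2·x·y + 1]].
At the point, J = [[-43.250, 62.000], [-6.250, 11.000]] (det J = -88.250).
Solving J·Δ = −F gives Δ = (-1.864, -2.695).
Then the next iterate is (x, y)₁ = (-3.864, -0.195).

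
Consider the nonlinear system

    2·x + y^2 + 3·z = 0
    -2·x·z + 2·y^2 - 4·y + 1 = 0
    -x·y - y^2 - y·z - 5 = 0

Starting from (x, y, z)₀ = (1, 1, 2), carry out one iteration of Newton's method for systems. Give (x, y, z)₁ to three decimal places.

At (1, 1, 2): F = (9.000, -5.000, -9.000).
Jacobian J = [[2, 2·y, 3], [-2·z, 4·y - 4, -2·x], [-y, -x - 2·y - z, -y]].
At the point, J = [[2.000, 2.000, 3.000], [-4.000, 0.000, -2.000], [-1.000, -5.000, -1.000]] (det J = 36.000).
Solving J·Δ = −F gives Δ = (-0.306, -1.361, -1.889).
Then the next iterate is (x, y, z)₁ = (0.694, -0.361, 0.111).

(0.694, -0.361, 0.111)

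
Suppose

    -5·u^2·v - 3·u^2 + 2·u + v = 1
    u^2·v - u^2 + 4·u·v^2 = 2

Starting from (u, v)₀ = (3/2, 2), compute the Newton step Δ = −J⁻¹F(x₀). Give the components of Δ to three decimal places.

At (3/2, 2): F = (-25.250, 24.250).
Jacobian J = [[-10·u·v - 6·u + 2, -5·u^2 + 1], [2·u·v - 2·u + 4·v^2, u^2 + 8·u·v]].
At the point, J = [[-37.000, -10.250], [19.000, 26.250]] (det J = -776.500).
Solving J·Δ = −F gives Δ = (-0.533, -0.538).

(-0.533, -0.538)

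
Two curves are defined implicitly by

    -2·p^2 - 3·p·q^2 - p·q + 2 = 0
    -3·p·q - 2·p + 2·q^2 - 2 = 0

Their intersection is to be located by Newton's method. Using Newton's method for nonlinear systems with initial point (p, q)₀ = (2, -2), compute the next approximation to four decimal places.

(1.6585, -1.0976)

At (2, -2): F = (-26.0000, 14.0000).
Jacobian J = [[-4·p - 3·q^2 - q, -6·p·q - p], [-3·q - 2, -3·p + 4·q]].
At the point, J = [[-18.0000, 22.0000], [4.0000, -14.0000]] (det J = 164.0000).
Solving J·Δ = −F gives Δ = (-0.3415, 0.9024).
Then the next iterate is (p, q)₁ = (1.6585, -1.0976).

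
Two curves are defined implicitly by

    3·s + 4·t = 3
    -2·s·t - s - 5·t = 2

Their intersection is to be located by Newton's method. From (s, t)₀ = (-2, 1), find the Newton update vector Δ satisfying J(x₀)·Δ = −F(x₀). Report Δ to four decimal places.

(-1.0000, 2.0000)

At (-2, 1): F = (-5.0000, -1.0000).
Jacobian J = [[3, 4], [-2·t - 1, -2·s - 5]].
At the point, J = [[3.0000, 4.0000], [-3.0000, -1.0000]] (det J = 9.0000).
Solving J·Δ = −F gives Δ = (-1.0000, 2.0000).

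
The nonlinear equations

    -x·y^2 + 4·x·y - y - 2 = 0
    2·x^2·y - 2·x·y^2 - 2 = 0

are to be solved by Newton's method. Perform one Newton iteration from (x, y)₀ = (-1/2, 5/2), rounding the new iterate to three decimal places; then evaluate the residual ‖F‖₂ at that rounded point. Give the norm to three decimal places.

390.542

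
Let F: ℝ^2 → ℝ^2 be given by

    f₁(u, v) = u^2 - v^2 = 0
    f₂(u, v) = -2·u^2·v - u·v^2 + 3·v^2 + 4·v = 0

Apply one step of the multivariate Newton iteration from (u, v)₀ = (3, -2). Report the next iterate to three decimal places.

At (3, -2): F = (5.000, 28.000).
Jacobian J = [[2·u, -2·v], [-4·u·v - v^2, -2·u^2 - 2·u·v + 6·v + 4]].
At the point, J = [[6.000, 4.000], [20.000, -14.000]] (det J = -164.000).
Solving J·Δ = −F gives Δ = (-1.110, 0.415).
Then the next iterate is (u, v)₁ = (1.890, -1.585).

(1.890, -1.585)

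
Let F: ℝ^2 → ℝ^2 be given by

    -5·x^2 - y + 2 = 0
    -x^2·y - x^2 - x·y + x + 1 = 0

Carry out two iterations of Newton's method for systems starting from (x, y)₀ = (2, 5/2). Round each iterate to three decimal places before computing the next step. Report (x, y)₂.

At (2, 5/2): F = (-20.500, -16.000).
Jacobian J = [[-10·x, -1], [-2·x·y - 2·x - y + 1, -x^2 - x]].
At the point, J = [[-20.000, -1.000], [-15.500, -6.000]] (det J = 104.500).
Solving J·Δ = −F gives Δ = (-1.024, -0.022).
Then the next iterate is (x, y)₁ = (0.976, 2.478).
Round to (0.976, 2.478) and repeat: F = (-5.24088, -3.75559), J = [[-9.760, -1.000], [-8.26706, -1.92858]].
Δ = (-0.602, 0.632), so (x, y)₂ = (0.374, 3.110).

(0.374, 3.110)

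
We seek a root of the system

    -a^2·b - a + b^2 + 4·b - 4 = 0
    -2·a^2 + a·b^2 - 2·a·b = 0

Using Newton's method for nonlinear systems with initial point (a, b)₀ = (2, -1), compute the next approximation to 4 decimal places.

At (2, -1): F = (-5.0000, -2.0000).
Jacobian J = [[-2·a·b - 1, -a^2 + 2·b + 4], [-4·a + b^2 - 2·b, 2·a·b - 2·a]].
At the point, J = [[3.0000, -2.0000], [-5.0000, -8.0000]] (det J = -34.0000).
Solving J·Δ = −F gives Δ = (1.0588, -0.9118).
Then the next iterate is (a, b)₁ = (3.0588, -1.9118).

(3.0588, -1.9118)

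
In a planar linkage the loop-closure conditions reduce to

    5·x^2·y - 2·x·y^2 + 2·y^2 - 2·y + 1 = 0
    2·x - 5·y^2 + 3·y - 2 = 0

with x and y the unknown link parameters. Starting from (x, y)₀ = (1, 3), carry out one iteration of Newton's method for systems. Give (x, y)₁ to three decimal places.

(0.509, 1.630)

At (1, 3): F = (10.000, -36.000).
Jacobian J = [[10·x·y - 2·y^2, 5·x^2 - 4·x·y + 4·y - 2], [2, -10·y + 3]].
At the point, J = [[12.000, 3.000], [2.000, -27.000]] (det J = -330.000).
Solving J·Δ = −F gives Δ = (-0.491, -1.370).
Then the next iterate is (x, y)₁ = (0.509, 1.630).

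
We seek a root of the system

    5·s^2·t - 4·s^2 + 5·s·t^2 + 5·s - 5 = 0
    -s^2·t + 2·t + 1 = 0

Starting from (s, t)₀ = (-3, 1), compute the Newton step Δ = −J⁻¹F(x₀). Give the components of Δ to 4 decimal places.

(2.3051, 1.1186)

At (-3, 1): F = (-26.0000, -6.0000).
Jacobian J = [[10·s·t - 8·s + 5·t^2 + 5, 5·s^2 + 10·s·t], [-2·s·t, -s^2 + 2]].
At the point, J = [[4.0000, 15.0000], [6.0000, -7.0000]] (det J = -118.0000).
Solving J·Δ = −F gives Δ = (2.3051, 1.1186).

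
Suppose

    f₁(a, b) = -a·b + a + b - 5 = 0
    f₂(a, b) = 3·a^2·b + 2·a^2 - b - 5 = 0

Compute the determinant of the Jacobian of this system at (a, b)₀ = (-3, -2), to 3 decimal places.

J = [[-b + 1, -a + 1], [6·a·b + 4·a, 3·a^2 - 1]].
At the point, J = [[3.000, 4.000], [24.000, 26.000]].
det J = -18.000.

-18.000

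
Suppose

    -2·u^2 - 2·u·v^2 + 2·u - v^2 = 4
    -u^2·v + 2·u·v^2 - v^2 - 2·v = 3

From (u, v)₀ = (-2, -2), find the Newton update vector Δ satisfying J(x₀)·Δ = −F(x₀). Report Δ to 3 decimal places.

(6.714, 0.786)

At (-2, -2): F = (-4.000, -11.000).
Jacobian J = [[-4·u - 2·v^2 + 2, -4·u·v - 2·v], [-2·u·v + 2·v^2, -u^2 + 4·u·v - 2·v - 2]].
At the point, J = [[2.000, -12.000], [0.000, 14.000]] (det J = 28.000).
Solving J·Δ = −F gives Δ = (6.714, 0.786).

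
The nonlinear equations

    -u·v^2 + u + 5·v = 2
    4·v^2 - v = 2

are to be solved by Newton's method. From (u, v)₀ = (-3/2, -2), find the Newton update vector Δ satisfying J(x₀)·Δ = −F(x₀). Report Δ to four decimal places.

At (-3/2, -2): F = (-7.5000, 16.0000).
Jacobian J = [[-v^2 + 1, -2·u·v + 5], [0, 8·v - 1]].
At the point, J = [[-3.0000, -1.0000], [0.0000, -17.0000]] (det J = 51.0000).
Solving J·Δ = −F gives Δ = (-2.8137, 0.9412).

(-2.8137, 0.9412)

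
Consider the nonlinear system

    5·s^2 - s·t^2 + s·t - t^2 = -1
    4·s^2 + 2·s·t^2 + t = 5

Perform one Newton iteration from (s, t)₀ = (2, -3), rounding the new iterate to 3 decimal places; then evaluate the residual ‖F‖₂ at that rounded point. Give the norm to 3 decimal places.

11.913

At (2, -3): F = (-12.000, 44.000).
Jacobian J = [[10·s - t^2 + t, -2·s·t + s - 2·t], [8·s + 2·t^2, 4·s·t + 1]].
At the point, J = [[8.000, 20.000], [34.000, -23.000]] (det J = -864.000).
Solving J·Δ = −F gives Δ = (-0.699, 0.880).
Then the next iterate is (s, t)₁ = (1.301, -2.120).
Re-evaluating at (1.301, -2.120): F = (-3.63673, 11.34483), so ‖F‖₂ = 11.913.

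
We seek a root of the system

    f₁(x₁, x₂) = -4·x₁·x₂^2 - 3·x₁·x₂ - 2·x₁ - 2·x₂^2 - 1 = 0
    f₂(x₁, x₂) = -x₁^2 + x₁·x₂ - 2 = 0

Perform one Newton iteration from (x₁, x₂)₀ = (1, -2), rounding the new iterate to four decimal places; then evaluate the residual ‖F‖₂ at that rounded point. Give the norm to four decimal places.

5.4900

At (1, -2): F = (-21.0000, -5.0000).
Jacobian J = [[-4·x₂^2 - 3·x₂ - 2, -8·x₁·x₂ - 3·x₁ - 4·x₂], [-2·x₁ + x₂, x₁]].
At the point, J = [[-12.0000, 21.0000], [-4.0000, 1.0000]] (det J = 72.0000).
Solving J·Δ = −F gives Δ = (-1.1667, 0.3333).
Then the next iterate is (x₁, x₂)₁ = (-0.1667, -1.6667).
Re-evaluating at (-0.1667, -1.6667): F = (-5.203598, -1.749950), so ‖F‖₂ = 5.4900.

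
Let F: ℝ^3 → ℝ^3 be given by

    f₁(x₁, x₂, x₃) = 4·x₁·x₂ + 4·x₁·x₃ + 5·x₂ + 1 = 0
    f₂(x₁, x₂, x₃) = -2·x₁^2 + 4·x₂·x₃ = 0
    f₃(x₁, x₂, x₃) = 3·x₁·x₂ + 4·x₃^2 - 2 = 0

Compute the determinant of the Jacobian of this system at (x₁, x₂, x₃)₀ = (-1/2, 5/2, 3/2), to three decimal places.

J = [[4·x₂ + 4·x₃, 4·x₁ + 5, 4·x₁], [-4·x₁, 4·x₃, 4·x₂], [3·x₂, 3·x₁, 8·x₃]].
At the point, J = [[16.000, 3.000, -2.000], [2.000, 6.000, 10.000], [7.500, -1.500, 12.000]].
det J = 1641.000.

1641.000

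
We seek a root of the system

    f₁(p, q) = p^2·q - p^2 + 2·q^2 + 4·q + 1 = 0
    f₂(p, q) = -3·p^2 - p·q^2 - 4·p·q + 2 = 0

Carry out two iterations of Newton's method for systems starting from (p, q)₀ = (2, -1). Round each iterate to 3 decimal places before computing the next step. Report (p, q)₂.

At (2, -1): F = (-9.000, -4.000).
Jacobian J = [[2·p·q - 2·p, p^2 + 4·q + 4], [-6·p - q^2 - 4·q, -2·p·q - 4·p]].
At the point, J = [[-8.000, 4.000], [-9.000, -4.000]] (det J = 68.000).
Solving J·Δ = −F gives Δ = (-0.765, 0.721).
Then the next iterate is (p, q)₁ = (1.235, -0.279).
Round to (1.235, -0.279) and repeat: F = (-1.91108, -1.29355), J = [[-3.15913, 4.40923], [-6.37184, -4.25087]].
Δ = (-0.333, 0.195), so (p, q)₂ = (0.902, -0.084).

(0.902, -0.084)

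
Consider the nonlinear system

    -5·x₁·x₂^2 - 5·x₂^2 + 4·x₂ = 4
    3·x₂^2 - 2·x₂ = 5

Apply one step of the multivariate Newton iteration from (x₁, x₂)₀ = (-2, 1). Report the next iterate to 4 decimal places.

At (-2, 1): F = (5.0000, -4.0000).
Jacobian J = [[-5·x₂^2, -10·x₁·x₂ - 10·x₂ + 4], [0, 6·x₂ - 2]].
At the point, J = [[-5.0000, 14.0000], [0.0000, 4.0000]] (det J = -20.0000).
Solving J·Δ = −F gives Δ = (3.8000, 1.0000).
Then the next iterate is (x₁, x₂)₁ = (1.8000, 2.0000).

(1.8000, 2.0000)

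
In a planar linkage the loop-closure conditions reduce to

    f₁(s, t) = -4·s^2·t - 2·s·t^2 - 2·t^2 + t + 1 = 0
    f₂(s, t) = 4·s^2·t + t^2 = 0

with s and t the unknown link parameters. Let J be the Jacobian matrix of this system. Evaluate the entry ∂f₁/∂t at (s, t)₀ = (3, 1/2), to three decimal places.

-43.000

∂f₁/∂t = -4·s^2 - 4·s·t - 4·t + 1.
At (3, 1/2) this is -43.000.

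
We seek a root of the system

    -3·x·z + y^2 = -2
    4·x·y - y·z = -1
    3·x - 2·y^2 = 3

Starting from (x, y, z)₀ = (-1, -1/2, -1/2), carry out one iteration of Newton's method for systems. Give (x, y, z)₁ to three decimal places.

(1.985, -1.727, -2.652)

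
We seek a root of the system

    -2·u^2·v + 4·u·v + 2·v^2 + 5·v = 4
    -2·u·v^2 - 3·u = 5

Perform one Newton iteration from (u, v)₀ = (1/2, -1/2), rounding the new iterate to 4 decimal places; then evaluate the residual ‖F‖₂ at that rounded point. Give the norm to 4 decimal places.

At (1/2, -1/2): F = (-6.7500, -6.7500).
Jacobian J = [[-4·u·v + 4·v, -2·u^2 + 4·u + 4·v + 5], [-2·v^2 - 3, -4·u·v]].
At the point, J = [[-1.0000, 4.5000], [-3.5000, 1.0000]] (det J = 14.7500).
Solving J·Δ = −F gives Δ = (-1.6017, 1.1441).
Then the next iterate is (u, v)₁ = (-1.1017, 0.6441).
Re-evaluating at (-1.1017, 0.6441): F = (-4.351734, -0.780787), so ‖F‖₂ = 4.4212.

4.4212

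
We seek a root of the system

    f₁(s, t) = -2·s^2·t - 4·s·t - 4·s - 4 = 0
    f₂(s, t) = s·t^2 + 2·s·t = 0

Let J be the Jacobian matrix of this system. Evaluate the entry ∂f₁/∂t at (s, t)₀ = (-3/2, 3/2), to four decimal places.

∂f₁/∂t = -2·s^2 - 4·s.
At (-3/2, 3/2) this is 1.5000.

1.5000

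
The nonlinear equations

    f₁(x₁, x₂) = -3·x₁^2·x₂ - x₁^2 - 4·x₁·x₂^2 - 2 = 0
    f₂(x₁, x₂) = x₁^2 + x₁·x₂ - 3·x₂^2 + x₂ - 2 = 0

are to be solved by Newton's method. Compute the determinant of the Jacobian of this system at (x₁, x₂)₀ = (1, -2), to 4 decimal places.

-84.0000

J = [[-6·x₁·x₂ - 2·x₁ - 4·x₂^2, -3·x₁^2 - 8·x₁·x₂], [2·x₁ + x₂, x₁ - 6·x₂ + 1]].
At the point, J = [[-6.0000, 13.0000], [0.0000, 14.0000]].
det J = -84.0000.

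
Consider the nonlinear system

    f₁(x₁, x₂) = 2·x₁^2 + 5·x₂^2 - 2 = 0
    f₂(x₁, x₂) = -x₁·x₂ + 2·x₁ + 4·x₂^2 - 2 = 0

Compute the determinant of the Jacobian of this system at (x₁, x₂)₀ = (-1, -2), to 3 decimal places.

140.000

J = [[4·x₁, 10·x₂], [-x₂ + 2, -x₁ + 8·x₂]].
At the point, J = [[-4.000, -20.000], [4.000, -15.000]].
det J = 140.000.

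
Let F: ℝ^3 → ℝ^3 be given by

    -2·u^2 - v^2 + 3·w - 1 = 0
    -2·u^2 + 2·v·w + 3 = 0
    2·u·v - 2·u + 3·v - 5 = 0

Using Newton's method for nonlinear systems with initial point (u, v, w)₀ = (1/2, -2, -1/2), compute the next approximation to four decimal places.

At (1/2, -2, -1/2): F = (-7.0000, 4.5000, -14.0000).
Jacobian J = [[-4·u, -2·v, 3], [-4·u, 2·w, 2·v], [2·v - 2, 2·u + 3, 0]].
At the point, J = [[-2.0000, 4.0000, 3.0000], [-2.0000, -1.0000, -4.0000], [-6.0000, 4.0000, 0.0000]] (det J = 22.0000).
Solving J·Δ = −F gives Δ = (-5.6364, -4.9545, 5.1818).
Then the next iterate is (u, v, w)₁ = (-5.1364, -6.9545, 4.6818).

(-5.1364, -6.9545, 4.6818)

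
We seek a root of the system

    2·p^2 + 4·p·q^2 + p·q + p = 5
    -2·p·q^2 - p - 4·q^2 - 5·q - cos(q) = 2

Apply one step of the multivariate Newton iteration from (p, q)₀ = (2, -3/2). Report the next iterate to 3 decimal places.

At (2, -3/2): F = (20.000, -14.57074).
Jacobian J = [[4·p + 4·q^2 + q + 1, 8·p·q + p], [-2·q^2 - 1, -4·p·q - 8·q + sin(q) - 5]].
At the point, J = [[16.500, -22.000], [-5.500, 18.00251]] (det J = 176.04133).
Solving J·Δ = −F gives Δ = (-0.224, 0.741).
Then the next iterate is (p, q)₁ = (1.776, -0.759).

(1.776, -0.759)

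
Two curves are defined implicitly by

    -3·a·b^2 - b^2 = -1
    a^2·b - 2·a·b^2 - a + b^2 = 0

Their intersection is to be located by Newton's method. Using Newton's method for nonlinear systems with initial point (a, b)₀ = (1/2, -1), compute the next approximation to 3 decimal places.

(0.325, -0.805)

At (1/2, -1): F = (-1.500, -0.750).
Jacobian J = [[-3·b^2, -6·a·b - 2·b], [2·a·b - 2·b^2 - 1, a^2 - 4·a·b + 2·b]].
At the point, J = [[-3.000, 5.000], [-4.000, 0.250]] (det J = 19.250).
Solving J·Δ = −F gives Δ = (-0.175, 0.195).
Then the next iterate is (a, b)₁ = (0.325, -0.805).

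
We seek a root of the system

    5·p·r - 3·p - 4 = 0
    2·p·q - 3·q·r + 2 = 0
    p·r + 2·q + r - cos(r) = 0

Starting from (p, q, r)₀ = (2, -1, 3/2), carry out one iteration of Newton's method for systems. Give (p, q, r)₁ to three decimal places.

(2.323, -1.167, 0.854)

At (2, -1, 3/2): F = (5.000, 2.500, 2.42926).
Jacobian J = [[5·r - 3, 0, 5·p], [2·q, 2·p - 3·r, -3·q], [r, 2, p + sin(r) + 1]].
At the point, J = [[4.500, 0.000, 10.000], [-2.000, -0.500, 3.000], [1.500, 2.000, 3.99749]] (det J = -68.49436).
Solving J·Δ = −F gives Δ = (0.323, -0.167, -0.646).
Then the next iterate is (p, q, r)₁ = (2.323, -1.167, 0.854).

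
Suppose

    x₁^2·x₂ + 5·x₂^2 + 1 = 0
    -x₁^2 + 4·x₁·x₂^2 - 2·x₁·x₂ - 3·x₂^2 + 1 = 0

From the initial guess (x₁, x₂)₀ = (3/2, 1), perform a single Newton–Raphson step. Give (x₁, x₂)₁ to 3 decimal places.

(-0.385, 0.788)

At (3/2, 1): F = (8.250, -1.250).
Jacobian J = [[2·x₁·x₂, x₁^2 + 10·x₂], [-2·x₁ + 4·x₂^2 - 2·x₂, 8·x₁·x₂ - 2·x₁ - 6·x₂]].
At the point, J = [[3.000, 12.250], [-1.000, 3.000]] (det J = 21.250).
Solving J·Δ = −F gives Δ = (-1.885, -0.212).
Then the next iterate is (x₁, x₂)₁ = (-0.385, 0.788).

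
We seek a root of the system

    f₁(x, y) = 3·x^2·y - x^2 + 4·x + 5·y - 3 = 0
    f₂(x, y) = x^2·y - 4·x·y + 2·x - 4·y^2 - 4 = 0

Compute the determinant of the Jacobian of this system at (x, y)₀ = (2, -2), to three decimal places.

J = [[6·x·y - 2·x + 4, 3·x^2 + 5], [2·x·y - 4·y + 2, x^2 - 4·x - 8·y]].
At the point, J = [[-24.000, 17.000], [2.000, 12.000]].
det J = -322.000.

-322.000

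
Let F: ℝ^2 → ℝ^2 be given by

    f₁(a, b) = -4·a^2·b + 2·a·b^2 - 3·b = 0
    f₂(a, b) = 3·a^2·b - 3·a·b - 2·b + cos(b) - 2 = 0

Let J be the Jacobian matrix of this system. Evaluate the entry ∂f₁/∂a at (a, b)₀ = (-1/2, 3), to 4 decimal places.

30.0000

∂f₁/∂a = -8·a·b + 2·b^2.
At (-1/2, 3) this is 30.0000.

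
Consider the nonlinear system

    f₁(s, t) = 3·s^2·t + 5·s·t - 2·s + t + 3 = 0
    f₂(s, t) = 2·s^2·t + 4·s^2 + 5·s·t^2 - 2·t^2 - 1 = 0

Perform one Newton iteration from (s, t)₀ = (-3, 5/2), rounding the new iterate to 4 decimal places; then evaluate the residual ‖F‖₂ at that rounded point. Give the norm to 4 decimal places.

15.6472

At (-3, 5/2): F = (41.5000, -26.2500).
Jacobian J = [[6·s·t + 5·t - 2, 3·s^2 + 5·s + 1], [4·s·t + 8·s + 5·t^2, 2·s^2 + 10·s·t - 4·t]].
At the point, J = [[-34.5000, 13.0000], [-22.7500, -67.0000]] (det J = 2607.2500).
Solving J·Δ = −F gives Δ = (0.9356, -0.7095).
Then the next iterate is (s, t)₁ = (-2.0644, 1.7905).
Re-evaluating at (-2.0644, 1.7905): F = (13.329735, -8.194673), so ‖F‖₂ = 15.6472.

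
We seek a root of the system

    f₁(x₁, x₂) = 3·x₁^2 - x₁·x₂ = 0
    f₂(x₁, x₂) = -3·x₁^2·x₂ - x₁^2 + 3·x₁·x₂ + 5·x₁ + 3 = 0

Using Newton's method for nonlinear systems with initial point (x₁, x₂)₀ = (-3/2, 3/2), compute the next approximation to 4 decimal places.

At (-3/2, 3/2): F = (9.0000, -23.6250).
Jacobian J = [[6·x₁ - x₂, -x₁], [-6·x₁·x₂ - 2·x₁ + 3·x₂ + 5, -3·x₁^2 + 3·x₁]].
At the point, J = [[-10.5000, 1.5000], [26.0000, -11.2500]] (det J = 79.1250).
Solving J·Δ = −F gives Δ = (0.8318, -0.1777).
Then the next iterate is (x₁, x₂)₁ = (-0.6682, 1.3223).

(-0.6682, 1.3223)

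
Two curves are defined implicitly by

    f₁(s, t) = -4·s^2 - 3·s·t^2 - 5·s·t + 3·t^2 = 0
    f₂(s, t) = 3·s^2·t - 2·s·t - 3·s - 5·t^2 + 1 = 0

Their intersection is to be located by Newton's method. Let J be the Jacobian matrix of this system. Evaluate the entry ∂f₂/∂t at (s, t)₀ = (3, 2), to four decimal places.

1.0000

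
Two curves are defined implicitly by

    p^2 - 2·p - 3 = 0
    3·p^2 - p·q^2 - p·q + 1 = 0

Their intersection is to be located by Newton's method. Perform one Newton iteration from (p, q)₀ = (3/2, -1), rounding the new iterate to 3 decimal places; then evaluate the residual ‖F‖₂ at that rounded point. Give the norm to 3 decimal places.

At (3/2, -1): F = (-3.750, 7.750).
Jacobian J = [[2·p - 2, 0], [6·p - q^2 - q, -2·p·q - p]].
At the point, J = [[1.000, 0.000], [9.000, 1.500]] (det J = 1.500).
Solving J·Δ = −F gives Δ = (3.750, -27.667).
Then the next iterate is (p, q)₁ = (5.250, -28.667).
Re-evaluating at (5.250, -28.667): F = (14.06250, -4080.24442), so ‖F‖₂ = 4080.269.

4080.269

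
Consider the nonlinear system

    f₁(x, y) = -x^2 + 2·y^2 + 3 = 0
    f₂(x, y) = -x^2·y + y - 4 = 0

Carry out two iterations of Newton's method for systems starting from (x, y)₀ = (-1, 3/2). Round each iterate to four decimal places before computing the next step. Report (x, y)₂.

(3.9266, 4.4250)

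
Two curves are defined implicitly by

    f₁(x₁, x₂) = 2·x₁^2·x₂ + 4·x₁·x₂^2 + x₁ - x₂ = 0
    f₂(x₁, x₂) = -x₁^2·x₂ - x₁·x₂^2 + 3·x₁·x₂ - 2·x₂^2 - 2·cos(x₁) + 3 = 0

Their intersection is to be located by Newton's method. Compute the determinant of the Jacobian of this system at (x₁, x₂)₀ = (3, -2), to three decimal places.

J = [[4·x₁·x₂ + 4·x₂^2 + 1, 2·x₁^2 + 8·x₁·x₂ - 1], [-2·x₁·x₂ - x₂^2 + 3·x₂ + 2·sin(x₁), -x₁^2 - 2·x₁·x₂ + 3·x₁ - 4·x₂]].
At the point, J = [[-7.000, -31.000], [2.28224, 20.000]].
det J = -69.251.

-69.251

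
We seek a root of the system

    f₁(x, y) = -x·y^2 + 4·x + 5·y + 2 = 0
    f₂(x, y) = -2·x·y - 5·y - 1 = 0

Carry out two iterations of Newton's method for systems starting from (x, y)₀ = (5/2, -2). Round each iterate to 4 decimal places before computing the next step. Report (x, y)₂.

(0.1783, 0.6986)

At (5/2, -2): F = (-8.0000, 19.0000).
Jacobian J = [[-y^2 + 4, -2·x·y + 5], [-2·y, -2·x - 5]].
At the point, J = [[0.0000, 15.0000], [4.0000, -10.0000]] (det J = -60.0000).
Solving J·Δ = −F gives Δ = (-3.4167, 0.5333).
Then the next iterate is (x, y)₁ = (-0.9167, -1.4667).
Round to (-0.9167, -1.4667) and repeat: F = (-7.028287, 3.644452), J = [[1.848791, 2.310952], [2.9334, -3.1666]].
Δ = (1.0950, 2.1653), so (x, y)₂ = (0.1783, 0.6986).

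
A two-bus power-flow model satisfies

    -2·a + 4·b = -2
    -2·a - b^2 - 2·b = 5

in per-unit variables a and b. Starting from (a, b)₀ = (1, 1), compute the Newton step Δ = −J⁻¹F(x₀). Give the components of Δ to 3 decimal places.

(-1.500, -1.750)

At (1, 1): F = (4.000, -10.000).
Jacobian J = [[-2, 4], [-2, -2·b - 2]].
At the point, J = [[-2.000, 4.000], [-2.000, -4.000]] (det J = 16.000).
Solving J·Δ = −F gives Δ = (-1.500, -1.750).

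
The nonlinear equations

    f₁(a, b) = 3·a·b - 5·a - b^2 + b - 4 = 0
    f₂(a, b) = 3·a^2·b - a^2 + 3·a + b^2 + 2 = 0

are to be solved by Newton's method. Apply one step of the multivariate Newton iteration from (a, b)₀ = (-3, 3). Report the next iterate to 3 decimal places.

(-2.378, 1.606)

At (-3, 3): F = (-22.000, 74.000).
Jacobian J = [[3·b - 5, 3·a - 2·b + 1], [6·a·b - 2·a + 3, 3·a^2 + 2·b]].
At the point, J = [[4.000, -14.000], [-45.000, 33.000]] (det J = -498.000).
Solving J·Δ = −F gives Δ = (0.622, -1.394).
Then the next iterate is (a, b)₁ = (-2.378, 1.606).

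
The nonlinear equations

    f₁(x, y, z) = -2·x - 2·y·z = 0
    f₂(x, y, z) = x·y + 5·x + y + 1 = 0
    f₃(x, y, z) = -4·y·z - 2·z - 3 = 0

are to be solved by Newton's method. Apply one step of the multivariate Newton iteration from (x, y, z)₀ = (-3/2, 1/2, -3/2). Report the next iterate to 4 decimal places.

At (-3/2, 1/2, -3/2): F = (4.5000, -6.7500, 3.0000).
Jacobian J = [[-2, -2·z, -2·y], [y + 5, x + 1, 0], [0, -4·z, -4·y - 2]].
At the point, J = [[-2.0000, 3.0000, -1.0000], [5.5000, -0.5000, 0.0000], [0.0000, 6.0000, -4.0000]] (det J = 29.0000).
Solving J·Δ = −F gives Δ = (1.1379, -0.9828, -0.7241).
Then the next iterate is (x, y, z)₁ = (-0.3621, -0.4828, -2.2241).

(-0.3621, -0.4828, -2.2241)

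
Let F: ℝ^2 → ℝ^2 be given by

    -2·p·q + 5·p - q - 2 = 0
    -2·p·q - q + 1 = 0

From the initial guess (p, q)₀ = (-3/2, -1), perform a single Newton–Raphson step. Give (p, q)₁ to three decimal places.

(0.600, -2.600)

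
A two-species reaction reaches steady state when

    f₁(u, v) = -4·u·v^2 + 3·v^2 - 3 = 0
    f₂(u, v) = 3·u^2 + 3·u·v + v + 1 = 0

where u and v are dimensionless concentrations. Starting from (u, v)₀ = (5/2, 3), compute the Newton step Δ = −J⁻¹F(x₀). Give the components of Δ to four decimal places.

At (5/2, 3): F = (-66.0000, 45.2500).
Jacobian J = [[-4·v^2, -8·u·v + 6·v], [6·u + 3·v, 3·u + 1]].
At the point, J = [[-36.0000, -42.0000], [24.0000, 8.5000]] (det J = 702.0000).
Solving J·Δ = −F gives Δ = (-1.9081, 0.0641).

(-1.9081, 0.0641)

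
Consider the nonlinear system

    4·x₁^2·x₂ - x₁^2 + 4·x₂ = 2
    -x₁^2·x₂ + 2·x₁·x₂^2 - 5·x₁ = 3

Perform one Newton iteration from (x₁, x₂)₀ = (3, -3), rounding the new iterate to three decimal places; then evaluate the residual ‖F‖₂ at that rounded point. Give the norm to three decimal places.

At (3, -3): F = (-131.000, 63.000).
Jacobian J = [[8·x₁·x₂ - 2·x₁, 4·x₁^2 + 4], [-2·x₁·x₂ + 2·x₂^2 - 5, -x₁^2 + 4·x₁·x₂]].
At the point, J = [[-78.000, 40.000], [31.000, -45.000]] (det J = 2270.000).
Solving J·Δ = −F gives Δ = (-1.487, 0.376).
Then the next iterate is (x₁, x₂)₁ = (1.513, -2.624).
Re-evaluating at (1.513, -2.624): F = (-38.81229, 16.27693), so ‖F‖₂ = 42.087.

42.087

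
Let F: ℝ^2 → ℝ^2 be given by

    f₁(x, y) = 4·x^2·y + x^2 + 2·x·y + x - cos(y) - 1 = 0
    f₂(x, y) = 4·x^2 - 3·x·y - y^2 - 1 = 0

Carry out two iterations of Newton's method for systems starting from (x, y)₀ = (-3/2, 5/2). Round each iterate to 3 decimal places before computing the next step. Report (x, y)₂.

(-0.675, 2.332)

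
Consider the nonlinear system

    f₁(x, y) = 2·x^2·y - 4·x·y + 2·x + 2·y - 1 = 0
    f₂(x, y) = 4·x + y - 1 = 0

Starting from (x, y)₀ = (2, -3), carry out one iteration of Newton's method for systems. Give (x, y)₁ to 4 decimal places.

At (2, -3): F = (-3.0000, 4.0000).
Jacobian J = [[4·x·y - 4·y + 2, 2·x^2 - 4·x + 2], [4, 1]].
At the point, J = [[-10.0000, 2.0000], [4.0000, 1.0000]] (det J = -18.0000).
Solving J·Δ = −F gives Δ = (-0.6111, -1.5556).
Then the next iterate is (x, y)₁ = (1.3889, -4.5556).

(1.3889, -4.5556)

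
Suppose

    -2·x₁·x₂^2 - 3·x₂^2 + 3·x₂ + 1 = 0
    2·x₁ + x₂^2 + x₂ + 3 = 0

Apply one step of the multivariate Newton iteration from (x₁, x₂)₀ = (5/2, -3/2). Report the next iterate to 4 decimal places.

(-1.7944, -1.4194)

At (5/2, -3/2): F = (-21.5000, 8.7500).
Jacobian J = [[-2·x₂^2, -4·x₁·x₂ - 6·x₂ + 3], [2, 2·x₂ + 1]].
At the point, J = [[-4.5000, 27.0000], [2.0000, -2.0000]] (det J = -45.0000).
Solving J·Δ = −F gives Δ = (-4.2944, 0.0806).
Then the next iterate is (x₁, x₂)₁ = (-1.7944, -1.4194).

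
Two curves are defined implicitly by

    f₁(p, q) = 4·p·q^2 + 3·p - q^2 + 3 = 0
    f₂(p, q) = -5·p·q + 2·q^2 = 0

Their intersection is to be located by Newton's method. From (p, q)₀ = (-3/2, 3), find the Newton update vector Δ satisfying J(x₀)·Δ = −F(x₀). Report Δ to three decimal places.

At (-3/2, 3): F = (-64.500, 40.500).
Jacobian J = [[4·q^2 + 3, 8·p·q - 2·q], [-5·q, -5·p + 4·q]].
At the point, J = [[39.000, -42.000], [-15.000, 19.500]] (det J = 130.500).
Solving J·Δ = −F gives Δ = (-3.397, -4.690).

(-3.397, -4.690)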